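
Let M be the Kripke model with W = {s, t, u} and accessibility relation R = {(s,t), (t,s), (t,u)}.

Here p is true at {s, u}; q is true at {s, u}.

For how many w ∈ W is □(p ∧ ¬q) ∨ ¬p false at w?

1

s: □(p ∧ ¬q) is F, ¬p is F. ✗
t: □(p ∧ ¬q) is F, ¬p is T. ✓
u: □(p ∧ ¬q) is T, ¬p is F. ✓
Satisfying worlds: {t, u}.
So □(p ∧ ¬q) ∨ ¬p fails at the other 1 world.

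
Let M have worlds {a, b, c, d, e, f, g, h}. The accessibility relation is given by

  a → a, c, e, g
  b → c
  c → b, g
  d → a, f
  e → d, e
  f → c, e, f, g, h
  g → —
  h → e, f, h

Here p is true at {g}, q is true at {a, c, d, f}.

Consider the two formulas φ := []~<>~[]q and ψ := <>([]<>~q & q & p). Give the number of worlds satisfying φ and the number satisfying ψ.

2 and 0

For []~<>~[]q:
a: successors {a, c, e, g}; ~<>~[]q there: a:F, c:T, e:F, g:T. ✗
b: successors {c}; ~<>~[]q there: c:T. ✓
c: successors {b, g}; ~<>~[]q there: b:F, g:T. ✗
d: successors {a, f}; ~<>~[]q there: a:F, f:F. ✗
e: successors {d, e}; ~<>~[]q there: d:F, e:F. ✗
f: successors {c, e, f, g, h}; ~<>~[]q there: c:T, e:F, f:F, g:T, h:F. ✗
g: no successors, so []~<>~[]q holds vacuously. ✓
h: successors {e, f, h}; ~<>~[]q there: e:F, f:F, h:F. ✗
— 2 worlds.
For <>([]<>~q & q & p):
a: successors {a, c, e, g}; []<>~q & q & p there: a:F, c:F, e:F, g:F. ✗
b: successors {c}; []<>~q & q & p there: c:F. ✗
c: successors {b, g}; []<>~q & q & p there: b:F, g:F. ✗
d: successors {a, f}; []<>~q & q & p there: a:F, f:F. ✗
e: successors {d, e}; []<>~q & q & p there: d:F, e:F. ✗
f: successors {c, e, f, g, h}; []<>~q & q & p there: c:F, e:F, f:F, g:F, h:F. ✗
g: no successors, so <>([]<>~q & q & p) fails. ✗
h: successors {e, f, h}; []<>~q & q & p there: e:F, f:F, h:F. ✗
— 0 worlds.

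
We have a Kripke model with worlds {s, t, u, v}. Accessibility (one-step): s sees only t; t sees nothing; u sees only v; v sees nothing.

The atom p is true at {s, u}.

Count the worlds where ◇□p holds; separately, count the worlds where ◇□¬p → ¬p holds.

2 and 2

For ◇□p:
s: successors {t}; □p there: t:T. ✓
t: no successors, so ◇□p fails. ✗
u: successors {v}; □p there: v:T. ✓
v: no successors, so ◇□p fails. ✗
— 2 worlds.
For ◇□¬p → ¬p:
s: ◇□¬p is T, ¬p is F. ✗
t: ◇□¬p is F, ¬p is T. ✓
u: ◇□¬p is T, ¬p is F. ✗
v: ◇□¬p is F, ¬p is T. ✓
— 2 worlds.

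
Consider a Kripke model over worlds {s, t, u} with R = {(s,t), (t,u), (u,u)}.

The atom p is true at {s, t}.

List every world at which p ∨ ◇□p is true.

s: p is T, ◇□p is F. ✓
t: p is T, ◇□p is F. ✓
u: p is F, ◇□p is F. ✗

{s, t}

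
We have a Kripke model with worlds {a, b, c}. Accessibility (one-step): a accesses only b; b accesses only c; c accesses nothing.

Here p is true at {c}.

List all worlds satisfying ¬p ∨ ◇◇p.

a: ¬p is T, ◇◇p is T. ✓
b: ¬p is T, ◇◇p is F. ✓
c: ¬p is F, ◇◇p is F. ✗

{a, b}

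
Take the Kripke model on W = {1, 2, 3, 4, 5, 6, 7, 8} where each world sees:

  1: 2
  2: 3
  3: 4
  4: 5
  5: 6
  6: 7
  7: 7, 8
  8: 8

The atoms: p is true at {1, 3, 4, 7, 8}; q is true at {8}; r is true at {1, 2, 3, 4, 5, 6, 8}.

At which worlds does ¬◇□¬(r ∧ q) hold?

{6, 7, 8}

1: ◇□¬(r ∧ q) is T. ✗
2: ◇□¬(r ∧ q) is T. ✗
3: ◇□¬(r ∧ q) is T. ✗
4: ◇□¬(r ∧ q) is T. ✗
5: ◇□¬(r ∧ q) is T. ✗
6: ◇□¬(r ∧ q) is F. ✓
7: ◇□¬(r ∧ q) is F. ✓
8: ◇□¬(r ∧ q) is F. ✓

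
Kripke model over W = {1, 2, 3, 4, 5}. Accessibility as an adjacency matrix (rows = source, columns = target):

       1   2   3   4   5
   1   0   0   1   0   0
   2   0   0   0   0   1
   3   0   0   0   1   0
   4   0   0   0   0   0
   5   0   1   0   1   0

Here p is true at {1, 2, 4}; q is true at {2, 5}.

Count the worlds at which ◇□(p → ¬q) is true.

3

1: successors {3}; □(p → ¬q) there: 3:T. ✓
2: successors {5}; □(p → ¬q) there: 5:F. ✗
3: successors {4}; □(p → ¬q) there: 4:T. ✓
4: no successors, so ◇□(p → ¬q) fails. ✗
5: successors {2, 4}; □(p → ¬q) there: 2:T, 4:T. ✓
Satisfying worlds: {1, 3, 5}.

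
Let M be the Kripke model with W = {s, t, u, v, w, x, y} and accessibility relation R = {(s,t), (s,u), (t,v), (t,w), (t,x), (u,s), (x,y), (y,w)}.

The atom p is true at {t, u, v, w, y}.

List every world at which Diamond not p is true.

s: successors {t, u}; not p there: t:F, u:F. ✗
t: successors {v, w, x}; not p there: v:F, w:F, x:T. ✓
u: successors {s}; not p there: s:T. ✓
v: no successors, so Diamond not p fails. ✗
w: no successors, so Diamond not p fails. ✗
x: successors {y}; not p there: y:F. ✗
y: successors {w}; not p there: w:F. ✗

{t, u}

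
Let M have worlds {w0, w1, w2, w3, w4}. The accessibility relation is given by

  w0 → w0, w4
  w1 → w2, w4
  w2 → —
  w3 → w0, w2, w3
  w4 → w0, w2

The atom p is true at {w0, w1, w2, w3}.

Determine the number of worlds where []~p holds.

w0: successors {w0, w4}; ~p there: w0:F, w4:T. ✗
w1: successors {w2, w4}; ~p there: w2:F, w4:T. ✗
w2: no successors, so []~p holds vacuously. ✓
w3: successors {w0, w2, w3}; ~p there: w0:F, w2:F, w3:F. ✗
w4: successors {w0, w2}; ~p there: w0:F, w2:F. ✗
Satisfying worlds: {w2}.

1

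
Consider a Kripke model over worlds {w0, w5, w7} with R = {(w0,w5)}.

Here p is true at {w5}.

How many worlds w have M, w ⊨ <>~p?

w0: successors {w5}; ~p there: w5:F. ✗
w5: no successors, so <>~p fails. ✗
w7: no successors, so <>~p fails. ✗
Satisfying worlds: ∅.

0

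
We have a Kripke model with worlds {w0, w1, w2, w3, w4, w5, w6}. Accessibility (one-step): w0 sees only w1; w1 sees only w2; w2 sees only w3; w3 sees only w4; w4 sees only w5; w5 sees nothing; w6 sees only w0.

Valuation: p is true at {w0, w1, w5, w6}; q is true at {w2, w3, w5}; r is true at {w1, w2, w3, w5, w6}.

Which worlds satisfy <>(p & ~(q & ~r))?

{w0, w4, w6}

w0: successors {w1}; p & ~(q & ~r) there: w1:T. ✓
w1: successors {w2}; p & ~(q & ~r) there: w2:F. ✗
w2: successors {w3}; p & ~(q & ~r) there: w3:F. ✗
w3: successors {w4}; p & ~(q & ~r) there: w4:F. ✗
w4: successors {w5}; p & ~(q & ~r) there: w5:T. ✓
w5: no successors, so <>(p & ~(q & ~r)) fails. ✗
w6: successors {w0}; p & ~(q & ~r) there: w0:T. ✓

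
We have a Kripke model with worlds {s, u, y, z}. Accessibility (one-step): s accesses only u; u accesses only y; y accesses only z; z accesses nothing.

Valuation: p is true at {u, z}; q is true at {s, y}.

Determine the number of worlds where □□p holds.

s: successors {u}; □p there: u:F. ✗
u: successors {y}; □p there: y:T. ✓
y: successors {z}; □p there: z:T. ✓
z: no successors, so □□p holds vacuously. ✓
Satisfying worlds: {u, y, z}.

3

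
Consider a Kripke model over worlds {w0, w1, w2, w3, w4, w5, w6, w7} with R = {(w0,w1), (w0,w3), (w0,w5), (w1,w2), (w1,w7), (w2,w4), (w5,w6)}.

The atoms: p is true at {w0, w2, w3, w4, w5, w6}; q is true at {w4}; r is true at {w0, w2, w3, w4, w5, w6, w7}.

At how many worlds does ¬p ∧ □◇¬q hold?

1

w0: ¬p is F, □◇¬q is F. ✗
w1: ¬p is T, □◇¬q is F. ✗
w2: ¬p is F, □◇¬q is F. ✗
w3: ¬p is F, □◇¬q is T. ✗
w4: ¬p is F, □◇¬q is T. ✗
w5: ¬p is F, □◇¬q is F. ✗
w6: ¬p is F, □◇¬q is T. ✗
w7: ¬p is T, □◇¬q is T. ✓
Satisfying worlds: {w7}.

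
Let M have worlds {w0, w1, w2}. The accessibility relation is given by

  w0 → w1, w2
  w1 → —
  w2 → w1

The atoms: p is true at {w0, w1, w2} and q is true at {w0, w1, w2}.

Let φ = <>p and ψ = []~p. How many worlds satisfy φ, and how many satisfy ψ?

For <>p:
w0: successors {w1, w2}; p there: w1:T, w2:T. ✓
w1: no successors, so <>p fails. ✗
w2: successors {w1}; p there: w1:T. ✓
— 2 worlds.
For []~p:
w0: successors {w1, w2}; ~p there: w1:F, w2:F. ✗
w1: no successors, so []~p holds vacuously. ✓
w2: successors {w1}; ~p there: w1:F. ✗
— 1 world.

2 and 1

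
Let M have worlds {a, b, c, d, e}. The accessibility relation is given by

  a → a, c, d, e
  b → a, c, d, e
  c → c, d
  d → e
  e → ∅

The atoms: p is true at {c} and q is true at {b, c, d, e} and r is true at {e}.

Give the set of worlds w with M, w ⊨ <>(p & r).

∅

a: successors {a, c, d, e}; p & r there: a:F, c:F, d:F, e:F. ✗
b: successors {a, c, d, e}; p & r there: a:F, c:F, d:F, e:F. ✗
c: successors {c, d}; p & r there: c:F, d:F. ✗
d: successors {e}; p & r there: e:F. ✗
e: no successors, so <>(p & r) fails. ✗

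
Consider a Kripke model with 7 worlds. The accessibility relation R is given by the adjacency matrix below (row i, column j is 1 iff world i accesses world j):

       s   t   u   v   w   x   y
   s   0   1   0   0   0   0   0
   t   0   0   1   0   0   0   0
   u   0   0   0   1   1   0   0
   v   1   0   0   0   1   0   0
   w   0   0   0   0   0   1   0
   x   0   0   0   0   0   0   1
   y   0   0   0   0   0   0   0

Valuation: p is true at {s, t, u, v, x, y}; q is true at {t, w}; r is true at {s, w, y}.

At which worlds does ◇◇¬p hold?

s: successors {t}; ◇¬p there: t:F. ✗
t: successors {u}; ◇¬p there: u:T. ✓
u: successors {v, w}; ◇¬p there: v:T, w:F. ✓
v: successors {s, w}; ◇¬p there: s:F, w:F. ✗
w: successors {x}; ◇¬p there: x:F. ✗
x: successors {y}; ◇¬p there: y:F. ✗
y: no successors, so ◇◇¬p fails. ✗

{t, u}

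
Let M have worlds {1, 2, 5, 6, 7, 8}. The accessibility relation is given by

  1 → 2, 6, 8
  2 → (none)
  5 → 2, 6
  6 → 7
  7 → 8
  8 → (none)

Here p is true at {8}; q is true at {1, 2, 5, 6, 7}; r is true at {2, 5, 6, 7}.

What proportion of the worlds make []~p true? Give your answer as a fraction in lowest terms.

2/3

1: successors {2, 6, 8}; ~p there: 2:T, 6:T, 8:F. ✗
2: no successors, so []~p holds vacuously. ✓
5: successors {2, 6}; ~p there: 2:T, 6:T. ✓
6: successors {7}; ~p there: 7:T. ✓
7: successors {8}; ~p there: 8:F. ✗
8: no successors, so []~p holds vacuously. ✓
That's 4 of 6 worlds, so 4/6 = 2/3.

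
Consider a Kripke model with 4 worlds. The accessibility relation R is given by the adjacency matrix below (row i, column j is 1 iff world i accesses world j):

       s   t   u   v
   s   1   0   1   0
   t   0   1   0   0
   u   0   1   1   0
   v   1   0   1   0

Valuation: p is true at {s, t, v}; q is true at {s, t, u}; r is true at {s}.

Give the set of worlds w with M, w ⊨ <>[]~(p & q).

s: successors {s, u}; []~(p & q) there: s:F, u:F. ✗
t: successors {t}; []~(p & q) there: t:F. ✗
u: successors {t, u}; []~(p & q) there: t:F, u:F. ✗
v: successors {s, u}; []~(p & q) there: s:F, u:F. ✗

∅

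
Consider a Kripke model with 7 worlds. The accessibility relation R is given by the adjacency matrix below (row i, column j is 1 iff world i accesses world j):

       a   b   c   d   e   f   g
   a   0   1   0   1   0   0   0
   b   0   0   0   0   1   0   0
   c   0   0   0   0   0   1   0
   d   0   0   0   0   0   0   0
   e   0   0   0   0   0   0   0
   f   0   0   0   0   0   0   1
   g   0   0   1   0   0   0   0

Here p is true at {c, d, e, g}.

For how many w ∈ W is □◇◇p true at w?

a: successors {b, d}; ◇◇p there: b:F, d:F. ✗
b: successors {e}; ◇◇p there: e:F. ✗
c: successors {f}; ◇◇p there: f:T. ✓
d: no successors, so □◇◇p holds vacuously. ✓
e: no successors, so □◇◇p holds vacuously. ✓
f: successors {g}; ◇◇p there: g:F. ✗
g: successors {c}; ◇◇p there: c:T. ✓
Satisfying worlds: {c, d, e, g}.

4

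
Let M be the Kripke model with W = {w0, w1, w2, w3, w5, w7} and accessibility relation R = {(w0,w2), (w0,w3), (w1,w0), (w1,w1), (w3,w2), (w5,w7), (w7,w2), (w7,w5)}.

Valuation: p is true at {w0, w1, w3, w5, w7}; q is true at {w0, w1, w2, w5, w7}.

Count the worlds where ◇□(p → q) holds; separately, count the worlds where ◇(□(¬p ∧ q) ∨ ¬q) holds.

5 and 3

For ◇□(p → q):
w0: successors {w2, w3}; □(p → q) there: w2:T, w3:T. ✓
w1: successors {w0, w1}; □(p → q) there: w0:F, w1:T. ✓
w2: no successors, so ◇□(p → q) fails. ✗
w3: successors {w2}; □(p → q) there: w2:T. ✓
w5: successors {w7}; □(p → q) there: w7:T. ✓
w7: successors {w2, w5}; □(p → q) there: w2:T, w5:T. ✓
— 5 worlds.
For ◇(□(¬p ∧ q) ∨ ¬q):
w0: successors {w2, w3}; □(¬p ∧ q) ∨ ¬q there: w2:T, w3:T. ✓
w1: successors {w0, w1}; □(¬p ∧ q) ∨ ¬q there: w0:F, w1:F. ✗
w2: no successors, so ◇(□(¬p ∧ q) ∨ ¬q) fails. ✗
w3: successors {w2}; □(¬p ∧ q) ∨ ¬q there: w2:T. ✓
w5: successors {w7}; □(¬p ∧ q) ∨ ¬q there: w7:F. ✗
w7: successors {w2, w5}; □(¬p ∧ q) ∨ ¬q there: w2:T, w5:F. ✓
— 3 worlds.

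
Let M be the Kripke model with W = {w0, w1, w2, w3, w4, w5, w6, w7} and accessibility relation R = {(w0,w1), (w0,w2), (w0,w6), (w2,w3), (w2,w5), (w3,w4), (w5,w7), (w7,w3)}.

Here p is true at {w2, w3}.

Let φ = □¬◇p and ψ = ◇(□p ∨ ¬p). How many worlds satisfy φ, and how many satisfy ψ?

For □¬◇p:
w0: successors {w1, w2, w6}; ¬◇p there: w1:T, w2:F, w6:T. ✗
w1: no successors, so □¬◇p holds vacuously. ✓
w2: successors {w3, w5}; ¬◇p there: w3:T, w5:T. ✓
w3: successors {w4}; ¬◇p there: w4:T. ✓
w4: no successors, so □¬◇p holds vacuously. ✓
w5: successors {w7}; ¬◇p there: w7:F. ✗
w6: no successors, so □¬◇p holds vacuously. ✓
w7: successors {w3}; ¬◇p there: w3:T. ✓
— 6 worlds.
For ◇(□p ∨ ¬p):
w0: successors {w1, w2, w6}; □p ∨ ¬p there: w1:T, w2:F, w6:T. ✓
w1: no successors, so ◇(□p ∨ ¬p) fails. ✗
w2: successors {w3, w5}; □p ∨ ¬p there: w3:F, w5:T. ✓
w3: successors {w4}; □p ∨ ¬p there: w4:T. ✓
w4: no successors, so ◇(□p ∨ ¬p) fails. ✗
w5: successors {w7}; □p ∨ ¬p there: w7:T. ✓
w6: no successors, so ◇(□p ∨ ¬p) fails. ✗
w7: successors {w3}; □p ∨ ¬p there: w3:F. ✗
— 4 worlds.

6 and 4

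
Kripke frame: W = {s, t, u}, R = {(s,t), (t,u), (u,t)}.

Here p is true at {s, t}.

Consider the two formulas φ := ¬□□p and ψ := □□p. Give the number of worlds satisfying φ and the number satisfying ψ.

2 and 1

For ¬□□p:
s: □□p is F. ✓
t: □□p is T. ✗
u: □□p is F. ✓
— 2 worlds.
For □□p:
s: successors {t}; □p there: t:F. ✗
t: successors {u}; □p there: u:T. ✓
u: successors {t}; □p there: t:F. ✗
— 1 world.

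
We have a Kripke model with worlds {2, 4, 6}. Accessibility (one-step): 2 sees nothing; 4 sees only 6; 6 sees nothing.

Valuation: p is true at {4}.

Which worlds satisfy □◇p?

{2, 6}

2: no successors, so □◇p holds vacuously. ✓
4: successors {6}; ◇p there: 6:F. ✗
6: no successors, so □◇p holds vacuously. ✓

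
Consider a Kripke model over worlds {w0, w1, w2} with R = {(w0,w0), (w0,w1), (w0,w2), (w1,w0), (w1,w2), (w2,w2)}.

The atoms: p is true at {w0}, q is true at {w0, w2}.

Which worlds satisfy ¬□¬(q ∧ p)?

{w0, w1}

w0: □¬(q ∧ p) is F. ✓
w1: □¬(q ∧ p) is F. ✓
w2: □¬(q ∧ p) is T. ✗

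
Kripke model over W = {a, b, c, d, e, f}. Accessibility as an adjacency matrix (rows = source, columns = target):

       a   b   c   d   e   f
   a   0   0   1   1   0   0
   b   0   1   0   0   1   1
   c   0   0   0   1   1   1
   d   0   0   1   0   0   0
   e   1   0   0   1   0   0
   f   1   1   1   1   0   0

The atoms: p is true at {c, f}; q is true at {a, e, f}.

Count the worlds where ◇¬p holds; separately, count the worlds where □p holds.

For ◇¬p:
a: successors {c, d}; ¬p there: c:F, d:T. ✓
b: successors {b, e, f}; ¬p there: b:T, e:T, f:F. ✓
c: successors {d, e, f}; ¬p there: d:T, e:T, f:F. ✓
d: successors {c}; ¬p there: c:F. ✗
e: successors {a, d}; ¬p there: a:T, d:T. ✓
f: successors {a, b, c, d}; ¬p there: a:T, b:T, c:F, d:T. ✓
— 5 worlds.
For □p:
a: successors {c, d}; p there: c:T, d:F. ✗
b: successors {b, e, f}; p there: b:F, e:F, f:T. ✗
c: successors {d, e, f}; p there: d:F, e:F, f:T. ✗
d: successors {c}; p there: c:T. ✓
e: successors {a, d}; p there: a:F, d:F. ✗
f: successors {a, b, c, d}; p there: a:F, b:F, c:T, d:F. ✗
— 1 world.

5 and 1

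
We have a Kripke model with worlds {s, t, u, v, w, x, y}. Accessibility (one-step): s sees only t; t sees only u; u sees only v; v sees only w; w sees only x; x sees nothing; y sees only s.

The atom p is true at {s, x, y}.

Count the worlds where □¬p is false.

s: successors {t}; ¬p there: t:T. ✓
t: successors {u}; ¬p there: u:T. ✓
u: successors {v}; ¬p there: v:T. ✓
v: successors {w}; ¬p there: w:T. ✓
w: successors {x}; ¬p there: x:F. ✗
x: no successors, so □¬p holds vacuously. ✓
y: successors {s}; ¬p there: s:F. ✗
Satisfying worlds: {s, t, u, v, x}.
So □¬p fails at the other 2 worlds.

2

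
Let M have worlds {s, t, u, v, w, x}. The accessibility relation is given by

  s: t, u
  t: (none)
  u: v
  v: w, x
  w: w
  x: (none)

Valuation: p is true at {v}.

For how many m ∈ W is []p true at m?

3

s: successors {t, u}; p there: t:F, u:F. ✗
t: no successors, so []p holds vacuously. ✓
u: successors {v}; p there: v:T. ✓
v: successors {w, x}; p there: w:F, x:F. ✗
w: successors {w}; p there: w:F. ✗
x: no successors, so []p holds vacuously. ✓
Satisfying worlds: {t, u, x}.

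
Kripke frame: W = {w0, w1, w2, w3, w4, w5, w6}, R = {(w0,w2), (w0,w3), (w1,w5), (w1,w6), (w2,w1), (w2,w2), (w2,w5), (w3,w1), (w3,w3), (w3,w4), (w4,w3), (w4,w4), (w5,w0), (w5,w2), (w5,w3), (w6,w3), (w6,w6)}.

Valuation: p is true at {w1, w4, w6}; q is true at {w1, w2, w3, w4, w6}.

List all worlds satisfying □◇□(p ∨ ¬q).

{w0}

w0: successors {w2, w3}; ◇□(p ∨ ¬q) there: w2:T, w3:T. ✓
w1: successors {w5, w6}; ◇□(p ∨ ¬q) there: w5:F, w6:F. ✗
w2: successors {w1, w2, w5}; ◇□(p ∨ ¬q) there: w1:F, w2:T, w5:F. ✗
w3: successors {w1, w3, w4}; ◇□(p ∨ ¬q) there: w1:F, w3:T, w4:F. ✗
w4: successors {w3, w4}; ◇□(p ∨ ¬q) there: w3:T, w4:F. ✗
w5: successors {w0, w2, w3}; ◇□(p ∨ ¬q) there: w0:F, w2:T, w3:T. ✗
w6: successors {w3, w6}; ◇□(p ∨ ¬q) there: w3:T, w6:F. ✗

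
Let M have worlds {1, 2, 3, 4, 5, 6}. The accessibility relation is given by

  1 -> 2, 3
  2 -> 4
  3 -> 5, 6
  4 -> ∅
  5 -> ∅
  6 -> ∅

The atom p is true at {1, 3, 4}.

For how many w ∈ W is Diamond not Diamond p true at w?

3

1: successors {2, 3}; not Diamond p there: 2:F, 3:T. ✓
2: successors {4}; not Diamond p there: 4:T. ✓
3: successors {5, 6}; not Diamond p there: 5:T, 6:T. ✓
4: no successors, so Diamond not Diamond p fails. ✗
5: no successors, so Diamond not Diamond p fails. ✗
6: no successors, so Diamond not Diamond p fails. ✗
Satisfying worlds: {1, 2, 3}.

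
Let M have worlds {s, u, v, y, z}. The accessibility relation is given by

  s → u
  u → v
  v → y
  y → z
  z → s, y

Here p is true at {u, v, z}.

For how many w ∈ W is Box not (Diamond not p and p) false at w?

2

s: successors {u}; not (Diamond not p and p) there: u:T. ✓
u: successors {v}; not (Diamond not p and p) there: v:F. ✗
v: successors {y}; not (Diamond not p and p) there: y:T. ✓
y: successors {z}; not (Diamond not p and p) there: z:F. ✗
z: successors {s, y}; not (Diamond not p and p) there: s:T, y:T. ✓
Satisfying worlds: {s, v, z}.
So Box not (Diamond not p and p) fails at the other 2 worlds.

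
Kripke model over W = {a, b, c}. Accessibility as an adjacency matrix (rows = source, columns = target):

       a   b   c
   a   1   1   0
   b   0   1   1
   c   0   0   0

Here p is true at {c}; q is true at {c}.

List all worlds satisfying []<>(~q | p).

a: successors {a, b}; <>(~q | p) there: a:T, b:T. ✓
b: successors {b, c}; <>(~q | p) there: b:T, c:F. ✗
c: no successors, so []<>(~q | p) holds vacuously. ✓

{a, c}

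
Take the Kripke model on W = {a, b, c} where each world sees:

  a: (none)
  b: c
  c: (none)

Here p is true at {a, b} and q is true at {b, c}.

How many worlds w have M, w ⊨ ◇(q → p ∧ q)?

0

a: no successors, so ◇(q → p ∧ q) fails. ✗
b: successors {c}; q → p ∧ q there: c:F. ✗
c: no successors, so ◇(q → p ∧ q) fails. ✗
Satisfying worlds: ∅.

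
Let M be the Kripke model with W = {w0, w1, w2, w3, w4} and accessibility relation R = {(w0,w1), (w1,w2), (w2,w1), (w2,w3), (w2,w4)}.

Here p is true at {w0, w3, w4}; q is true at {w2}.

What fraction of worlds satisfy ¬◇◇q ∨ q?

w0: ¬◇◇q is F, q is F. ✗
w1: ¬◇◇q is T, q is F. ✓
w2: ¬◇◇q is F, q is T. ✓
w3: ¬◇◇q is T, q is F. ✓
w4: ¬◇◇q is T, q is F. ✓
That's 4 of 5 worlds, so 4/5.

4/5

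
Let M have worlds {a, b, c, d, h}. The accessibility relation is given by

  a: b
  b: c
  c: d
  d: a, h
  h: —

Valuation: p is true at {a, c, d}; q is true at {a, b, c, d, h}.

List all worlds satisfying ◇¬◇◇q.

a: successors {b}; ¬◇◇q there: b:F. ✗
b: successors {c}; ¬◇◇q there: c:F. ✗
c: successors {d}; ¬◇◇q there: d:F. ✗
d: successors {a, h}; ¬◇◇q there: a:F, h:T. ✓
h: no successors, so ◇¬◇◇q fails. ✗

{d}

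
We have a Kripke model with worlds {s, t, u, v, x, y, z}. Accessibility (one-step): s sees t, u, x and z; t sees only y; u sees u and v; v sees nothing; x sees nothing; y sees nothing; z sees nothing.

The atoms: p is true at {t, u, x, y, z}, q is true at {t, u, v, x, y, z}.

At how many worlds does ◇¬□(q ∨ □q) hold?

s: successors {t, u, x, z}; ¬□(q ∨ □q) there: t:F, u:F, x:F, z:F. ✗
t: successors {y}; ¬□(q ∨ □q) there: y:F. ✗
u: successors {u, v}; ¬□(q ∨ □q) there: u:F, v:F. ✗
v: no successors, so ◇¬□(q ∨ □q) fails. ✗
x: no successors, so ◇¬□(q ∨ □q) fails. ✗
y: no successors, so ◇¬□(q ∨ □q) fails. ✗
z: no successors, so ◇¬□(q ∨ □q) fails. ✗
Satisfying worlds: ∅.

0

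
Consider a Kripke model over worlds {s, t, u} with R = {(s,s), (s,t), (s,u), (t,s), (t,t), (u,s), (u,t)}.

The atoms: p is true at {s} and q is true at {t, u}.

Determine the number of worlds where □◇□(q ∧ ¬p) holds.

s: successors {s, t, u}; ◇□(q ∧ ¬p) there: s:F, t:F, u:F. ✗
t: successors {s, t}; ◇□(q ∧ ¬p) there: s:F, t:F. ✗
u: successors {s, t}; ◇□(q ∧ ¬p) there: s:F, t:F. ✗
Satisfying worlds: ∅.

0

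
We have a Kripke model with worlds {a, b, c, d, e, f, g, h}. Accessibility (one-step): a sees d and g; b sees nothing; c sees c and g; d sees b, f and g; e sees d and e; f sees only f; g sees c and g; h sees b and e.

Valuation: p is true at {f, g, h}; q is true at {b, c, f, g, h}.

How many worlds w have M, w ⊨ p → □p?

6

a: p is F, □p is F. ✓
b: p is F, □p is T. ✓
c: p is F, □p is F. ✓
d: p is F, □p is F. ✓
e: p is F, □p is F. ✓
f: p is T, □p is T. ✓
g: p is T, □p is F. ✗
h: p is T, □p is F. ✗
Satisfying worlds: {a, b, c, d, e, f}.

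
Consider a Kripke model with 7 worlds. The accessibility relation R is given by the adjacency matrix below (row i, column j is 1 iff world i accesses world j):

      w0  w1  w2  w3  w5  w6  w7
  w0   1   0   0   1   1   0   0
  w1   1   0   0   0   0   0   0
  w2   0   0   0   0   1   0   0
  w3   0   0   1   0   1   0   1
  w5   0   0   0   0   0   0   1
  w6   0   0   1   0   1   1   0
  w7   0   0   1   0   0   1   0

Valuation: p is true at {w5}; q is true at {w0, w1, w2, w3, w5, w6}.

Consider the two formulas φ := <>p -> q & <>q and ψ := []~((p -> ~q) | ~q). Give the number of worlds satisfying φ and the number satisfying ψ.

7 and 1

For <>p -> q & <>q:
w0: <>p is T, q & <>q is T. ✓
w1: <>p is F, q & <>q is T. ✓
w2: <>p is T, q & <>q is T. ✓
w3: <>p is T, q & <>q is T. ✓
w5: <>p is F, q & <>q is F. ✓
w6: <>p is T, q & <>q is T. ✓
w7: <>p is F, q & <>q is F. ✓
— 7 worlds.
For []~((p -> ~q) | ~q):
w0: successors {w0, w3, w5}; ~((p -> ~q) | ~q) there: w0:F, w3:F, w5:T. ✗
w1: successors {w0}; ~((p -> ~q) | ~q) there: w0:F. ✗
w2: successors {w5}; ~((p -> ~q) | ~q) there: w5:T. ✓
w3: successors {w2, w5, w7}; ~((p -> ~q) | ~q) there: w2:F, w5:T, w7:F. ✗
w5: successors {w7}; ~((p -> ~q) | ~q) there: w7:F. ✗
w6: successors {w2, w5, w6}; ~((p -> ~q) | ~q) there: w2:F, w5:T, w6:F. ✗
w7: successors {w2, w6}; ~((p -> ~q) | ~q) there: w2:F, w6:F. ✗
— 1 world.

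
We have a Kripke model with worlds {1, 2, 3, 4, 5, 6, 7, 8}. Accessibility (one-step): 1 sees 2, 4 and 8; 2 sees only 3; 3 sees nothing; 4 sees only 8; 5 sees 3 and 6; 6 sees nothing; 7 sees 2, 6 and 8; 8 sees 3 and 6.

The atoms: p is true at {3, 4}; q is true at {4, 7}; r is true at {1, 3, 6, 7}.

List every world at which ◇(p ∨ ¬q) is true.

{1, 2, 4, 5, 7, 8}

1: successors {2, 4, 8}; p ∨ ¬q there: 2:T, 4:T, 8:T. ✓
2: successors {3}; p ∨ ¬q there: 3:T. ✓
3: no successors, so ◇(p ∨ ¬q) fails. ✗
4: successors {8}; p ∨ ¬q there: 8:T. ✓
5: successors {3, 6}; p ∨ ¬q there: 3:T, 6:T. ✓
6: no successors, so ◇(p ∨ ¬q) fails. ✗
7: successors {2, 6, 8}; p ∨ ¬q there: 2:T, 6:T, 8:T. ✓
8: successors {3, 6}; p ∨ ¬q there: 3:T, 6:T. ✓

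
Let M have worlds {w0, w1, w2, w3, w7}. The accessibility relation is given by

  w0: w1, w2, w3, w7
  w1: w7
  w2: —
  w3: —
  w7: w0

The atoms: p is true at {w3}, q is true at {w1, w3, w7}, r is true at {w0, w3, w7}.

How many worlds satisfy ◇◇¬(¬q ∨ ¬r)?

2

w0: successors {w1, w2, w3, w7}; ◇¬(¬q ∨ ¬r) there: w1:T, w2:F, w3:F, w7:F. ✓
w1: successors {w7}; ◇¬(¬q ∨ ¬r) there: w7:F. ✗
w2: no successors, so ◇◇¬(¬q ∨ ¬r) fails. ✗
w3: no successors, so ◇◇¬(¬q ∨ ¬r) fails. ✗
w7: successors {w0}; ◇¬(¬q ∨ ¬r) there: w0:T. ✓
Satisfying worlds: {w0, w7}.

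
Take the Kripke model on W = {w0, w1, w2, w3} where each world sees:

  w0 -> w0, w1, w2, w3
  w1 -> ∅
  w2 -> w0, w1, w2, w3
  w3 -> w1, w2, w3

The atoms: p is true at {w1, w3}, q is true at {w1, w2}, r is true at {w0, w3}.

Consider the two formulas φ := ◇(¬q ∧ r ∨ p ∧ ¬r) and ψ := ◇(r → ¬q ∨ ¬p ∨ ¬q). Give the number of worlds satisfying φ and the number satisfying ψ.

For ◇(¬q ∧ r ∨ p ∧ ¬r):
w0: successors {w0, w1, w2, w3}; ¬q ∧ r ∨ p ∧ ¬r there: w0:T, w1:T, w2:F, w3:T. ✓
w1: no successors, so ◇(¬q ∧ r ∨ p ∧ ¬r) fails. ✗
w2: successors {w0, w1, w2, w3}; ¬q ∧ r ∨ p ∧ ¬r there: w0:T, w1:T, w2:F, w3:T. ✓
w3: successors {w1, w2, w3}; ¬q ∧ r ∨ p ∧ ¬r there: w1:T, w2:F, w3:T. ✓
— 3 worlds.
For ◇(r → ¬q ∨ ¬p ∨ ¬q):
w0: successors {w0, w1, w2, w3}; r → ¬q ∨ ¬p ∨ ¬q there: w0:T, w1:T, w2:T, w3:T. ✓
w1: no successors, so ◇(r → ¬q ∨ ¬p ∨ ¬q) fails. ✗
w2: successors {w0, w1, w2, w3}; r → ¬q ∨ ¬p ∨ ¬q there: w0:T, w1:T, w2:T, w3:T. ✓
w3: successors {w1, w2, w3}; r → ¬q ∨ ¬p ∨ ¬q there: w1:T, w2:T, w3:T. ✓
— 3 worlds.

3 and 3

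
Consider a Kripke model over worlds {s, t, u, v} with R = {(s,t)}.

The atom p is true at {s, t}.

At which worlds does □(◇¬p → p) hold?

s: successors {t}; ◇¬p → p there: t:T. ✓
t: no successors, so □(◇¬p → p) holds vacuously. ✓
u: no successors, so □(◇¬p → p) holds vacuously. ✓
v: no successors, so □(◇¬p → p) holds vacuously. ✓

{s, t, u, v}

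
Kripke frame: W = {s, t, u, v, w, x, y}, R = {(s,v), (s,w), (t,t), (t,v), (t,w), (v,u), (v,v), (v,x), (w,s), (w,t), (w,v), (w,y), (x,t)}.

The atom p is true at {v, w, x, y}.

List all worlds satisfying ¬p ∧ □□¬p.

{u}

s: ¬p is T, □□¬p is F. ✗
t: ¬p is T, □□¬p is F. ✗
u: ¬p is T, □□¬p is T. ✓
v: ¬p is F, □□¬p is F. ✗
w: ¬p is F, □□¬p is F. ✗
x: ¬p is F, □□¬p is F. ✗
y: ¬p is F, □□¬p is T. ✗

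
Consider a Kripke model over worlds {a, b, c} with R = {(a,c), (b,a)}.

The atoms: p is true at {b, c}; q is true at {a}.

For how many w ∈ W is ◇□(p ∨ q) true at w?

a: successors {c}; □(p ∨ q) there: c:T. ✓
b: successors {a}; □(p ∨ q) there: a:T. ✓
c: no successors, so ◇□(p ∨ q) fails. ✗
Satisfying worlds: {a, b}.

2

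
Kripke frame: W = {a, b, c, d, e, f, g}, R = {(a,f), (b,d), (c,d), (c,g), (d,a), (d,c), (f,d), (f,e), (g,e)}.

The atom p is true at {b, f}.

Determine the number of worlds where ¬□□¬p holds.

1

a: □□¬p is T. ✗
b: □□¬p is T. ✗
c: □□¬p is T. ✗
d: □□¬p is F. ✓
e: □□¬p is T. ✗
f: □□¬p is T. ✗
g: □□¬p is T. ✗
Satisfying worlds: {d}.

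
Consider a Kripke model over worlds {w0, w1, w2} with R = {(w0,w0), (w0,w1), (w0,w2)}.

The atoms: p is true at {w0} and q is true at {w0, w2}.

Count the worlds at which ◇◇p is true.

w0: successors {w0, w1, w2}; ◇p there: w0:T, w1:F, w2:F. ✓
w1: no successors, so ◇◇p fails. ✗
w2: no successors, so ◇◇p fails. ✗
Satisfying worlds: {w0}.

1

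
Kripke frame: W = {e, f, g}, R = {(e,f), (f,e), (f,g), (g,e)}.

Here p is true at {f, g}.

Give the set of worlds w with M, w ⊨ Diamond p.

e: successors {f}; p there: f:T. ✓
f: successors {e, g}; p there: e:F, g:T. ✓
g: successors {e}; p there: e:F. ✗

{e, f}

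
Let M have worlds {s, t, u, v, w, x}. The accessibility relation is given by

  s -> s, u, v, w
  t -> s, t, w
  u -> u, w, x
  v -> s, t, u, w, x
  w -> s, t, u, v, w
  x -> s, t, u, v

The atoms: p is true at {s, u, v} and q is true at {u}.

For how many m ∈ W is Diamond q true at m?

5

s: successors {s, u, v, w}; q there: s:F, u:T, v:F, w:F. ✓
t: successors {s, t, w}; q there: s:F, t:F, w:F. ✗
u: successors {u, w, x}; q there: u:T, w:F, x:F. ✓
v: successors {s, t, u, w, x}; q there: s:F, t:F, u:T, w:F, x:F. ✓
w: successors {s, t, u, v, w}; q there: s:F, t:F, u:T, v:F, w:F. ✓
x: successors {s, t, u, v}; q there: s:F, t:F, u:T, v:F. ✓
Satisfying worlds: {s, u, v, w, x}.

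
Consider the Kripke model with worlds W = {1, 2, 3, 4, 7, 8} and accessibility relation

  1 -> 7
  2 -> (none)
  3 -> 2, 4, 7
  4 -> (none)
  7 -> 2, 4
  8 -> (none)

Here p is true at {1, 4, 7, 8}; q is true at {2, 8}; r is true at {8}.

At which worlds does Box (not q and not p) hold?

1: successors {7}; not q and not p there: 7:F. ✗
2: no successors, so Box (not q and not p) holds vacuously. ✓
3: successors {2, 4, 7}; not q and not p there: 2:F, 4:F, 7:F. ✗
4: no successors, so Box (not q and not p) holds vacuously. ✓
7: successors {2, 4}; not q and not p there: 2:F, 4:F. ✗
8: no successors, so Box (not q and not p) holds vacuously. ✓

{2, 4, 8}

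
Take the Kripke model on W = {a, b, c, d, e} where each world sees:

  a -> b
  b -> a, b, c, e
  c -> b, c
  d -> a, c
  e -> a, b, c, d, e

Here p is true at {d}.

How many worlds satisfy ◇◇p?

2

a: successors {b}; ◇p there: b:F. ✗
b: successors {a, b, c, e}; ◇p there: a:F, b:F, c:F, e:T. ✓
c: successors {b, c}; ◇p there: b:F, c:F. ✗
d: successors {a, c}; ◇p there: a:F, c:F. ✗
e: successors {a, b, c, d, e}; ◇p there: a:F, b:F, c:F, d:F, e:T. ✓
Satisfying worlds: {b, e}.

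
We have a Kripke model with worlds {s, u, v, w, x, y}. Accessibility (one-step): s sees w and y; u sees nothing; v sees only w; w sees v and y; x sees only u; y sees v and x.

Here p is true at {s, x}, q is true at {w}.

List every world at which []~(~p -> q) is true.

{u, w, x}

s: successors {w, y}; ~(~p -> q) there: w:F, y:T. ✗
u: no successors, so []~(~p -> q) holds vacuously. ✓
v: successors {w}; ~(~p -> q) there: w:F. ✗
w: successors {v, y}; ~(~p -> q) there: v:T, y:T. ✓
x: successors {u}; ~(~p -> q) there: u:T. ✓
y: successors {v, x}; ~(~p -> q) there: v:T, x:F. ✗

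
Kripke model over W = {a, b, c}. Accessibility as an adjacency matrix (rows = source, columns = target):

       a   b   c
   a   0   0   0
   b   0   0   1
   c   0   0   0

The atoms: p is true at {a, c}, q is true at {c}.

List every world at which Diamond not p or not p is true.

a: Diamond not p is F, not p is F. ✗
b: Diamond not p is F, not p is T. ✓
c: Diamond not p is F, not p is F. ✗

{b}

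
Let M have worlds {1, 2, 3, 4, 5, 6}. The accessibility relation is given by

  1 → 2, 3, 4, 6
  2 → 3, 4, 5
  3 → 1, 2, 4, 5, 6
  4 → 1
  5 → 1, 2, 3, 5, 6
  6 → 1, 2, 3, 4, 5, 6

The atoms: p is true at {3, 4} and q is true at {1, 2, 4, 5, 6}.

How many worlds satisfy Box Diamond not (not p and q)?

1: successors {2, 3, 4, 6}; Diamond not (not p and q) there: 2:T, 3:T, 4:F, 6:T. ✗
2: successors {3, 4, 5}; Diamond not (not p and q) there: 3:T, 4:F, 5:T. ✗
3: successors {1, 2, 4, 5, 6}; Diamond not (not p and q) there: 1:T, 2:T, 4:F, 5:T, 6:T. ✗
4: successors {1}; Diamond not (not p and q) there: 1:T. ✓
5: successors {1, 2, 3, 5, 6}; Diamond not (not p and q) there: 1:T, 2:T, 3:T, 5:T, 6:T. ✓
6: successors {1, 2, 3, 4, 5, 6}; Diamond not (not p and q) there: 1:T, 2:T, 3:T, 4:F, 5:T, 6:T. ✗
Satisfying worlds: {4, 5}.

2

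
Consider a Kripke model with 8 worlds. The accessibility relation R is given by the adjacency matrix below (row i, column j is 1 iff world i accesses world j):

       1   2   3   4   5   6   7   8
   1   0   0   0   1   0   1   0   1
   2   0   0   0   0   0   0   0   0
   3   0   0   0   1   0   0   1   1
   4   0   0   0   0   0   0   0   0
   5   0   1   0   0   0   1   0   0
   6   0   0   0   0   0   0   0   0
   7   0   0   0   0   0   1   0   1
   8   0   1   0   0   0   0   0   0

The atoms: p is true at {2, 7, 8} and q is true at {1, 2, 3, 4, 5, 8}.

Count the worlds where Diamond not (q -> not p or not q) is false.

1: successors {4, 6, 8}; not (q -> not p or not q) there: 4:F, 6:F, 8:T. ✓
2: no successors, so Diamond not (q -> not p or not q) fails. ✗
3: successors {4, 7, 8}; not (q -> not p or not q) there: 4:F, 7:F, 8:T. ✓
4: no successors, so Diamond not (q -> not p or not q) fails. ✗
5: successors {2, 6}; not (q -> not p or not q) there: 2:T, 6:F. ✓
6: no successors, so Diamond not (q -> not p or not q) fails. ✗
7: successors {6, 8}; not (q -> not p or not q) there: 6:F, 8:T. ✓
8: successors {2}; not (q -> not p or not q) there: 2:T. ✓
Satisfying worlds: {1, 3, 5, 7, 8}.
So Diamond not (q -> not p or not q) fails at the other 3 worlds.

3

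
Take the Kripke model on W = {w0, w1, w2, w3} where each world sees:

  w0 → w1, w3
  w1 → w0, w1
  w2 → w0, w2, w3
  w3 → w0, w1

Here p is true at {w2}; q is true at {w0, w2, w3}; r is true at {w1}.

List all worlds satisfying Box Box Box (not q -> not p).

{w0, w1, w2, w3}

w0: successors {w1, w3}; Box Box (not q -> not p) there: w1:T, w3:T. ✓
w1: successors {w0, w1}; Box Box (not q -> not p) there: w0:T, w1:T. ✓
w2: successors {w0, w2, w3}; Box Box (not q -> not p) there: w0:T, w2:T, w3:T. ✓
w3: successors {w0, w1}; Box Box (not q -> not p) there: w0:T, w1:T. ✓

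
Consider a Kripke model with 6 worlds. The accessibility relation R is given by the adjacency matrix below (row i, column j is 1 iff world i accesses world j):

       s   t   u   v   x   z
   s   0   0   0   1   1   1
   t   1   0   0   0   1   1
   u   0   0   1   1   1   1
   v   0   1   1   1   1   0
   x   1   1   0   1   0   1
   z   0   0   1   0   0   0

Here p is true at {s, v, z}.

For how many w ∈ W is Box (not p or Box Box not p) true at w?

s: successors {v, x, z}; not p or Box Box not p there: v:F, x:T, z:F. ✗
t: successors {s, x, z}; not p or Box Box not p there: s:F, x:T, z:F. ✗
u: successors {u, v, x, z}; not p or Box Box not p there: u:T, v:F, x:T, z:F. ✗
v: successors {t, u, v, x}; not p or Box Box not p there: t:T, u:T, v:F, x:T. ✗
x: successors {s, t, v, z}; not p or Box Box not p there: s:F, t:T, v:F, z:F. ✗
z: successors {u}; not p or Box Box not p there: u:T. ✓
Satisfying worlds: {z}.

1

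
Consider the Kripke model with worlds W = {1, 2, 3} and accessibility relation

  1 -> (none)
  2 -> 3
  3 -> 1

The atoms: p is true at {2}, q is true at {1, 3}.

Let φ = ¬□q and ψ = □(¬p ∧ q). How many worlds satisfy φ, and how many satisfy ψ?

For ¬□q:
1: □q is T. ✗
2: □q is T. ✗
3: □q is T. ✗
— 0 worlds.
For □(¬p ∧ q):
1: no successors, so □(¬p ∧ q) holds vacuously. ✓
2: successors {3}; ¬p ∧ q there: 3:T. ✓
3: successors {1}; ¬p ∧ q there: 1:T. ✓
— 3 worlds.

0 and 3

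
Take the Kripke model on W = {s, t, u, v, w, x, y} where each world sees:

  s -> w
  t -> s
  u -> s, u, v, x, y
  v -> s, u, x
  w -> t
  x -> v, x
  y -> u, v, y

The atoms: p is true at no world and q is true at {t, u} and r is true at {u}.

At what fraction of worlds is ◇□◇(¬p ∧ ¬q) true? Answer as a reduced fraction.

6/7

s: successors {w}; □◇(¬p ∧ ¬q) there: w:T. ✓
t: successors {s}; □◇(¬p ∧ ¬q) there: s:F. ✗
u: successors {s, u, v, x, y}; □◇(¬p ∧ ¬q) there: s:F, u:T, v:T, x:T, y:T. ✓
v: successors {s, u, x}; □◇(¬p ∧ ¬q) there: s:F, u:T, x:T. ✓
w: successors {t}; □◇(¬p ∧ ¬q) there: t:T. ✓
x: successors {v, x}; □◇(¬p ∧ ¬q) there: v:T, x:T. ✓
y: successors {u, v, y}; □◇(¬p ∧ ¬q) there: u:T, v:T, y:T. ✓
That's 6 of 7 worlds, so 6/7.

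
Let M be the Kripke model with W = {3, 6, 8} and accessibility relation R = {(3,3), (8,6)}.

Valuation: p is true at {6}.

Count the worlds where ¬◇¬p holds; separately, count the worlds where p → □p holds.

2 and 3

For ¬◇¬p:
3: ◇¬p is T. ✗
6: ◇¬p is F. ✓
8: ◇¬p is F. ✓
— 2 worlds.
For p → □p:
3: p is F, □p is F. ✓
6: p is T, □p is T. ✓
8: p is F, □p is T. ✓
— 3 worlds.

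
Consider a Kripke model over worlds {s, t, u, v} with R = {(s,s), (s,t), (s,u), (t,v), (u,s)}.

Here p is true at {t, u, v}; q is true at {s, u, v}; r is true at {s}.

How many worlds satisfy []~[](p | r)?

s: successors {s, t, u}; ~[](p | r) there: s:F, t:F, u:F. ✗
t: successors {v}; ~[](p | r) there: v:F. ✗
u: successors {s}; ~[](p | r) there: s:F. ✗
v: no successors, so []~[](p | r) holds vacuously. ✓
Satisfying worlds: {v}.

1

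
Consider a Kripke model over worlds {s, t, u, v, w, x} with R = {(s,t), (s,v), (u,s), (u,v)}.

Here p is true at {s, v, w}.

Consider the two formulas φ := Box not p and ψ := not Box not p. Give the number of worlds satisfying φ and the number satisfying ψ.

4 and 2

For Box not p:
s: successors {t, v}; not p there: t:T, v:F. ✗
t: no successors, so Box not p holds vacuously. ✓
u: successors {s, v}; not p there: s:F, v:F. ✗
v: no successors, so Box not p holds vacuously. ✓
w: no successors, so Box not p holds vacuously. ✓
x: no successors, so Box not p holds vacuously. ✓
— 4 worlds.
For not Box not p:
s: Box not p is F. ✓
t: Box not p is T. ✗
u: Box not p is F. ✓
v: Box not p is T. ✗
w: Box not p is T. ✗
x: Box not p is T. ✗
— 2 worlds.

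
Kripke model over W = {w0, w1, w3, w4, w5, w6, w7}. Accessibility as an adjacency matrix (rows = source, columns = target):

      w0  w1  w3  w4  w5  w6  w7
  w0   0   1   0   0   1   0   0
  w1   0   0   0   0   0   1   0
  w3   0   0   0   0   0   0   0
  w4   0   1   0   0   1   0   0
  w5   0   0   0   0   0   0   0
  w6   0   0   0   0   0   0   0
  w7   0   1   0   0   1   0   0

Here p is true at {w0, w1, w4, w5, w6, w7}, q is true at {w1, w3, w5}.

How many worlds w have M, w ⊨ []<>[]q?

3

w0: successors {w1, w5}; <>[]q there: w1:T, w5:F. ✗
w1: successors {w6}; <>[]q there: w6:F. ✗
w3: no successors, so []<>[]q holds vacuously. ✓
w4: successors {w1, w5}; <>[]q there: w1:T, w5:F. ✗
w5: no successors, so []<>[]q holds vacuously. ✓
w6: no successors, so []<>[]q holds vacuously. ✓
w7: successors {w1, w5}; <>[]q there: w1:T, w5:F. ✗
Satisfying worlds: {w3, w5, w6}.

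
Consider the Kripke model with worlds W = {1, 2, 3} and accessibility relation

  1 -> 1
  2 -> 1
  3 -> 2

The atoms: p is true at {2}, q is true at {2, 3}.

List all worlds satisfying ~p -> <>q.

1: ~p is T, <>q is F. ✗
2: ~p is F, <>q is F. ✓
3: ~p is T, <>q is T. ✓

{2, 3}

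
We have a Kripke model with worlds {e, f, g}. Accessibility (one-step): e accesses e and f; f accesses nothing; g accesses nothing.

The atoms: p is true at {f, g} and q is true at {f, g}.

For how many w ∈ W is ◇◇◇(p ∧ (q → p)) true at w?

e: successors {e, f}; ◇◇(p ∧ (q → p)) there: e:T, f:F. ✓
f: no successors, so ◇◇◇(p ∧ (q → p)) fails. ✗
g: no successors, so ◇◇◇(p ∧ (q → p)) fails. ✗
Satisfying worlds: {e}.

1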